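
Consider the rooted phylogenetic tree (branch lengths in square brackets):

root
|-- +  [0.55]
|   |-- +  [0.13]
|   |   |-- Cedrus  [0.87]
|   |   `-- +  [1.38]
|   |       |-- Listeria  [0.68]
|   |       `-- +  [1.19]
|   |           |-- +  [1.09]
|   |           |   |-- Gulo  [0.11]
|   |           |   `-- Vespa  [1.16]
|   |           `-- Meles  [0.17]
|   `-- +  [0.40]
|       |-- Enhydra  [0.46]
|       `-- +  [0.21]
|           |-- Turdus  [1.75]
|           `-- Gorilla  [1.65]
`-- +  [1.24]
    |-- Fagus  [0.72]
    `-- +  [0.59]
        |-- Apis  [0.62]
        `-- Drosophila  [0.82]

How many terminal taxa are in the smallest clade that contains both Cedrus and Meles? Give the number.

The MRCA of Cedrus and Meles is the node subtending (Cedrus,(Listeria,((Gulo,Vespa),Meles))).
That clade contains 5 terminal taxa: Cedrus, Gulo, Listeria, Meles, Vespa.

5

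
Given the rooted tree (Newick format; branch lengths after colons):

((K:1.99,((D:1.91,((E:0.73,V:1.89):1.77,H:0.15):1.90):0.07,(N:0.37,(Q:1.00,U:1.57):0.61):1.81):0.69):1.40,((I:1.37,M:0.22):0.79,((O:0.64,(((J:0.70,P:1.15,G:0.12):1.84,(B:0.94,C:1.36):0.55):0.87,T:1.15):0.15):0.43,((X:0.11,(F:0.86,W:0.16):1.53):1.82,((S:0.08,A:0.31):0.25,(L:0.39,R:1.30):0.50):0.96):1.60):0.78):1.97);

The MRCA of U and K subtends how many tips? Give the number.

The MRCA of U and K is the node subtending (K,((D,((E,V),H)),(N,(Q,U)))).
That clade contains 8 terminal taxa: D, E, H, K, N, Q, U, V.

8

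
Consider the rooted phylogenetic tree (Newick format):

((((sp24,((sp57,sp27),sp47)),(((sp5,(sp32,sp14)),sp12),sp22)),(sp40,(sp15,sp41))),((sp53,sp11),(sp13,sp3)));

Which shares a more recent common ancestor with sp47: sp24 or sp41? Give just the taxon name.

sp24

The MRCA of sp47 and sp24 subtends (sp24,((sp57,sp27),sp47)) (4 taxa).
The MRCA of sp47 and sp41 subtends (((sp24,((sp57,sp27),sp47)),(((sp5,(sp32,sp14)),sp12),sp22)),(sp40,(sp15,sp41))) (12 taxa).
The first is nested inside the second, so sp47 shares a more recent common ancestor with sp24.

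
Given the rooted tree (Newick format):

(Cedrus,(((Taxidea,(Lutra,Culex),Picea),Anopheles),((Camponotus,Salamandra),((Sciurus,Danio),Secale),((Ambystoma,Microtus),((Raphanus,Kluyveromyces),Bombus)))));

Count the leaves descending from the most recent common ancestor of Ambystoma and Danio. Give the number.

10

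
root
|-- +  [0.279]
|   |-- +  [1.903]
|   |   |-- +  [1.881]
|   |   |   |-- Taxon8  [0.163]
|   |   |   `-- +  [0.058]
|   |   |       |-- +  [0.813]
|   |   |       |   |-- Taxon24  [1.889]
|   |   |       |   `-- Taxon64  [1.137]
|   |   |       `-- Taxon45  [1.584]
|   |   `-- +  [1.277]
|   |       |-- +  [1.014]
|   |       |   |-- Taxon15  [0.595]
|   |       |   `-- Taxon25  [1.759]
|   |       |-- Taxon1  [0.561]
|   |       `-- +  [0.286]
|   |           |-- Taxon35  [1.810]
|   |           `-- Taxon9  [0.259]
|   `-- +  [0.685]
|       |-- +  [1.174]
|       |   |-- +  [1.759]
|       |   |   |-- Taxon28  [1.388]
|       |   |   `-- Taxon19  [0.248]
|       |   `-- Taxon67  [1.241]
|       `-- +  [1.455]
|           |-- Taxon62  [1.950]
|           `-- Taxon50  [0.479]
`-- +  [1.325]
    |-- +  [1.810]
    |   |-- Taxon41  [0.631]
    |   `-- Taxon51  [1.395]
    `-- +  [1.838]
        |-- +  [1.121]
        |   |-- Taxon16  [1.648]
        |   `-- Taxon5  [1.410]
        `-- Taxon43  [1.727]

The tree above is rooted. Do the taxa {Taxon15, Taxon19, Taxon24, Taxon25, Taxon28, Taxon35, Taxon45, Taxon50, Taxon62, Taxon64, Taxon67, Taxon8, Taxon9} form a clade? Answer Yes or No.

The MRCA of the listed taxa subtends (((Taxon8,((Taxon24,Taxon64),Taxon45)),((Taxon15,Taxon25),Taxon1,(Taxon35,Taxon9))),(((Taxon28,Taxon19),Taxon67),(Taxon62,Taxon50))).
That clade also contains Taxon1, which is not in the proposed group, so the group is not monophyletic.

No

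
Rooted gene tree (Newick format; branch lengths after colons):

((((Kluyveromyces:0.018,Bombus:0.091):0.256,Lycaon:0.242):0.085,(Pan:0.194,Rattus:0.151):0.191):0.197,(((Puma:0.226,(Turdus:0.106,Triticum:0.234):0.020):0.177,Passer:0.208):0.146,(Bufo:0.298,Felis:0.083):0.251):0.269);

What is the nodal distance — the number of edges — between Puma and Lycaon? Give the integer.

7

The MRCA of Puma and Lycaon is the root of the tree.
From Puma up to that node: 4 branches. From Lycaon up to the same node: 3 branches. Total: 4 + 3 = 7.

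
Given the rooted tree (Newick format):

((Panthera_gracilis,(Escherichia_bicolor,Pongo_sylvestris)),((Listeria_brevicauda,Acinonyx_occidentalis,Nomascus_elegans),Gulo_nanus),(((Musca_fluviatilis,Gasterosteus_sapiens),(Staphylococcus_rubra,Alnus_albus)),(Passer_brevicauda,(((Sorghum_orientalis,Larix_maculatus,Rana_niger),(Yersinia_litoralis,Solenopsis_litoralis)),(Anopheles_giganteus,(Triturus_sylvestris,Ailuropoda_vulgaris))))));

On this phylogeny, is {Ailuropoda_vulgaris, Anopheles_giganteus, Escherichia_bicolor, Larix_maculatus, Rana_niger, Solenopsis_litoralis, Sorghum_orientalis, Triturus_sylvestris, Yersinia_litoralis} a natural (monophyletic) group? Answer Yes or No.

The MRCA of the listed taxa is the root, so the smallest clade containing them is the whole tree.
That clade also contains Acinonyx_occidentalis, Alnus_albus, Gasterosteus_sapiens, Gulo_nanus, Listeria_brevicauda, Musca_fluviatilis, Nomascus_elegans, Panthera_gracilis, Passer_brevicauda, Pongo_sylvestris, Staphylococcus_rubra, which are not in the proposed group, so the group is not monophyletic.

No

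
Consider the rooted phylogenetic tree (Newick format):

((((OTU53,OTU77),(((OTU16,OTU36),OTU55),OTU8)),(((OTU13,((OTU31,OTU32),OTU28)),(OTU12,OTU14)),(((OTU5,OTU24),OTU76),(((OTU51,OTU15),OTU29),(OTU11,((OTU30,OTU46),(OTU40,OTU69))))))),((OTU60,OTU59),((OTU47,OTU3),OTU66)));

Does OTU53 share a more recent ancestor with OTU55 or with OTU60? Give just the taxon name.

The MRCA of OTU53 and OTU55 subtends ((OTU53,OTU77),(((OTU16,OTU36),OTU55),OTU8)) (6 taxa).
The MRCA of OTU53 and OTU60 is the root, subtending the entire tree (28 taxa).
The first is nested inside the second, so OTU53 shares a more recent common ancestor with OTU55.

OTU55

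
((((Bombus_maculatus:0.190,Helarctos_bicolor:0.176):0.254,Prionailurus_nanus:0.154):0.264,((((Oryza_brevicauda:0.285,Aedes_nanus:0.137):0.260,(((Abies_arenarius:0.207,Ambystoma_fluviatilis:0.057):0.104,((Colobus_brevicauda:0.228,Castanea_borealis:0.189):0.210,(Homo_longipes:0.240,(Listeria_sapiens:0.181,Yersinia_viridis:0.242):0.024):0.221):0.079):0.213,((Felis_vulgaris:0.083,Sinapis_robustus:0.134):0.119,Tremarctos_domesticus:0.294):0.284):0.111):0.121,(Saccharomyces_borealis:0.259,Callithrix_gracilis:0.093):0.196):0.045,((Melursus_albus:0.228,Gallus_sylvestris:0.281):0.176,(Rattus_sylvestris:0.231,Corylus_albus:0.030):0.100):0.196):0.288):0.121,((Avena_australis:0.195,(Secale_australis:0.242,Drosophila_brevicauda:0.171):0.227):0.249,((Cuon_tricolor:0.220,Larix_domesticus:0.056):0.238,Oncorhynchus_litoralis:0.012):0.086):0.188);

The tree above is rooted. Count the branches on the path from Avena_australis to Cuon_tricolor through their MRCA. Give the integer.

The MRCA of Avena_australis and Cuon_tricolor is the node subtending ((Avena_australis,(Secale_australis,Drosophila_brevicauda)),((Cuon_tricolor,Larix_domesticus),Oncorhynchus_litoralis)).
From Avena_australis up to that node: 2 branches. From Cuon_tricolor up to the same node: 3 branches. Total: 2 + 3 = 5.

5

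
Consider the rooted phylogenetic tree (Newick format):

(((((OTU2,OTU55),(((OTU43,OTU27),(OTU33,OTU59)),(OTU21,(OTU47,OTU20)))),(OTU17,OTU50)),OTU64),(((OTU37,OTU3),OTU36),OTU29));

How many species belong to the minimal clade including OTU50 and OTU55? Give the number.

The MRCA of OTU50 and OTU55 is the node subtending (((OTU2,OTU55),(((OTU43,OTU27),(OTU33,OTU59)),(OTU21,(OTU47,OTU20)))),(OTU17,OTU50)).
That clade contains 11 terminal taxa: OTU17, OTU2, OTU20, OTU21, OTU27, OTU33, OTU43, OTU47, OTU50, OTU55, OTU59.

11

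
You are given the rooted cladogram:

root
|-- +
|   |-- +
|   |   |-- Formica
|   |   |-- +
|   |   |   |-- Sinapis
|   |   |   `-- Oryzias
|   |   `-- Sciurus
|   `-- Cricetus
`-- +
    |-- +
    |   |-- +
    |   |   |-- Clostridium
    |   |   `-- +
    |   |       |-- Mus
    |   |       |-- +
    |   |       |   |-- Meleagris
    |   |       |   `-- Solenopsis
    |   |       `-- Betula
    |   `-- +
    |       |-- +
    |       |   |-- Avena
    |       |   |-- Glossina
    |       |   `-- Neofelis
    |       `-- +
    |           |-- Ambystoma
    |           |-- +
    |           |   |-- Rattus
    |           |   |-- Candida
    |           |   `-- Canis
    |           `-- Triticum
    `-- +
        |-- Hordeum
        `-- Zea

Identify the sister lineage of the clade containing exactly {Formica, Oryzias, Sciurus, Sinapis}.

Cricetus

The clade containing exactly {Formica, Oryzias, Sciurus, Sinapis} attaches to the tree at the node subtending ((Formica,(Sinapis,Oryzias),Sciurus),Cricetus).
The other lineage descending from that same node — the sister group — is the single tip Cricetus.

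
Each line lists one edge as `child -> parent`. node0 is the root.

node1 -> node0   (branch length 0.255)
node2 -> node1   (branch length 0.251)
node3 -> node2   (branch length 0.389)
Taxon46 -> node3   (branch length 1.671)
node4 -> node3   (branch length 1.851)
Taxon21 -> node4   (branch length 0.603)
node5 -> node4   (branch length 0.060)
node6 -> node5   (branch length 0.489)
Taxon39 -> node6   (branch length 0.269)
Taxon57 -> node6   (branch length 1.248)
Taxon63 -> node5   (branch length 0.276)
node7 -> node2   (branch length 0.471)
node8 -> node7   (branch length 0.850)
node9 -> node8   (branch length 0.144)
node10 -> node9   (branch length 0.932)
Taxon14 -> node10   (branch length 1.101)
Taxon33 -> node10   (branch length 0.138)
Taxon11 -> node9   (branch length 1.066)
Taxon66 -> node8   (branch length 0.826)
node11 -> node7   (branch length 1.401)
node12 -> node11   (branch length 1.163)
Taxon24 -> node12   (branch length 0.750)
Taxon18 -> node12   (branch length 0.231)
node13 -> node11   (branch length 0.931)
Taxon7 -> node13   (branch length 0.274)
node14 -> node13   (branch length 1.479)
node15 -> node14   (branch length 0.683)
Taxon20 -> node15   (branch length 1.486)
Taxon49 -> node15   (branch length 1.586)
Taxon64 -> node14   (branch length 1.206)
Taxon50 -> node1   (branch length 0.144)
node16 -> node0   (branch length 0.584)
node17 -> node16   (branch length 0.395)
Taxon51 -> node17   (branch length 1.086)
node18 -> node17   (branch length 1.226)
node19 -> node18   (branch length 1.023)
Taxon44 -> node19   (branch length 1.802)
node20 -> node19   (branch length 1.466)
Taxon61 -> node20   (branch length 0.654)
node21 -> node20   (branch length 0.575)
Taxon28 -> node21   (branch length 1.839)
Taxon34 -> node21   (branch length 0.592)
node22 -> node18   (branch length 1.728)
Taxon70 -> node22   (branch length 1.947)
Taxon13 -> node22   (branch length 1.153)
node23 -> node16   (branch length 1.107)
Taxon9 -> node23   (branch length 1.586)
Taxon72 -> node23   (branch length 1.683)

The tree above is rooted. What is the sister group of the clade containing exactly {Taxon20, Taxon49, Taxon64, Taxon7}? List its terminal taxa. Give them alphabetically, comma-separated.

The clade containing exactly {Taxon20, Taxon49, Taxon64, Taxon7} attaches to the tree at the node subtending ((Taxon24,Taxon18),(Taxon7,((Taxon20,Taxon49),Taxon64))).
The other lineage descending from that same node — the sister group — is (Taxon24,Taxon18); its 2 tips in alphabetical order are the answer.

Taxon18, Taxon24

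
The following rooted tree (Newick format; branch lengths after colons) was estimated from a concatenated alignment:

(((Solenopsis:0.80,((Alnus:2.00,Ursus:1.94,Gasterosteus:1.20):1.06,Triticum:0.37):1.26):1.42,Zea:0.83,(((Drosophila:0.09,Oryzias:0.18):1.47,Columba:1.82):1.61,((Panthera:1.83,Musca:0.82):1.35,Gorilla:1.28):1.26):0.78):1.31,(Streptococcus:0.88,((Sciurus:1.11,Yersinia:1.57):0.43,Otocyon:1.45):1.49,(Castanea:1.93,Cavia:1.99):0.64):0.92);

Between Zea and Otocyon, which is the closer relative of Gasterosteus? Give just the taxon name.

Zea

The MRCA of Gasterosteus and Zea subtends ((Solenopsis,((Alnus,Ursus,Gasterosteus),Triticum)),Zea,(((Drosophila,Oryzias),Columba),((Panthera,Musca),Gorilla))) (12 taxa).
The MRCA of Gasterosteus and Otocyon is the root, subtending the entire tree (18 taxa).
The first is nested inside the second, so Gasterosteus shares a more recent common ancestor with Zea.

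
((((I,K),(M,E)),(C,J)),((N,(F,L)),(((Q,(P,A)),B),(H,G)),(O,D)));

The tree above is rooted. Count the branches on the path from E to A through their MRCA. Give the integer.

10

The MRCA of E and A is the root of the tree.
From E up to that node: 4 branches. From A up to the same node: 6 branches. Total: 4 + 6 = 10.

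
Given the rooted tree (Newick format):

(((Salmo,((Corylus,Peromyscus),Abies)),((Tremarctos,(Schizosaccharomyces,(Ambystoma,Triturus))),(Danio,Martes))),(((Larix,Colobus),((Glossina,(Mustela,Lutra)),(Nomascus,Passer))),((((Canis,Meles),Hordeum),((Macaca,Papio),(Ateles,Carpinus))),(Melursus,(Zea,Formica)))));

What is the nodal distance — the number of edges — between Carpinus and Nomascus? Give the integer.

9

The MRCA of Carpinus and Nomascus is the node subtending (((Larix,Colobus),((Glossina,(Mustela,Lutra)),(Nomascus,Passer))),((((Canis,Meles),Hordeum),((Macaca,Papio),(Ateles,Carpinus))),(Melursus,(Zea,Formica)))).
From Carpinus up to that node: 5 branches. From Nomascus up to the same node: 4 branches. Total: 5 + 4 = 9.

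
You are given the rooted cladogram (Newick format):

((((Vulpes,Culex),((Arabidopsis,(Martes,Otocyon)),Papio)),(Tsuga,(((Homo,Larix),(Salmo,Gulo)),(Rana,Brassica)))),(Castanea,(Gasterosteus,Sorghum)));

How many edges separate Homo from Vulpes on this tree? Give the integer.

The MRCA of Homo and Vulpes is the node subtending (((Vulpes,Culex),((Arabidopsis,(Martes,Otocyon)),Papio)),(Tsuga,(((Homo,Larix),(Salmo,Gulo)),(Rana,Brassica)))).
From Homo up to that node: 5 branches. From Vulpes up to the same node: 3 branches. Total: 5 + 3 = 8.

8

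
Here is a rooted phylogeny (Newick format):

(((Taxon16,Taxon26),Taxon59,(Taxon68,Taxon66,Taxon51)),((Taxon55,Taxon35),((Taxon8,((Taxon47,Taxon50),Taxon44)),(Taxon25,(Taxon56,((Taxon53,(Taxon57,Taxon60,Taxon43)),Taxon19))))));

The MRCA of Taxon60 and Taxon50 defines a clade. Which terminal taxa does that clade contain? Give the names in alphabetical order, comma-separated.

Taxon19, Taxon25, Taxon43, Taxon44, Taxon47, Taxon50, Taxon53, Taxon56, Taxon57, Taxon60, Taxon8

Tracing Taxon60: it sits inside (Taxon57,Taxon60,Taxon43).
Tracing Taxon50: it sits inside (Taxon47,Taxon50).
The smallest clade enclosing both is ((Taxon8,((Taxon47,Taxon50),Taxon44)),(Taxon25,(Taxon56,((Taxon53,(Taxon57,Taxon60,Taxon43)),Taxon19)))); the answer is its 11 terminal taxa in alphabetical order.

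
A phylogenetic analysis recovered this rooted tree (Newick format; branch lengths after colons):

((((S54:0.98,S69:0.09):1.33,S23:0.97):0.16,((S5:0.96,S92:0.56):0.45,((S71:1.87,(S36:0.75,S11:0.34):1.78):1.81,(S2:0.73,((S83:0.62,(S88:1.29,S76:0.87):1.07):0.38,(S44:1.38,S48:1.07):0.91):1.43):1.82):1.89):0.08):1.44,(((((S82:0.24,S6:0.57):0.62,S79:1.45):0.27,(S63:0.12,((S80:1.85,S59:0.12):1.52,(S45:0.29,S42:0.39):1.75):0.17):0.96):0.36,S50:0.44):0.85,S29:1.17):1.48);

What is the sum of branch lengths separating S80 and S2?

13.15

The path runs S80 → … → MRCA → … → S2; the MRCA is the root of the tree.
Branch lengths along that path: 1.85 + 1.52 + 0.17 + 0.96 + 0.36 + 0.85 + 1.48 + 1.44 + 0.08 + 1.89 + 1.82 + 0.73 = 13.15.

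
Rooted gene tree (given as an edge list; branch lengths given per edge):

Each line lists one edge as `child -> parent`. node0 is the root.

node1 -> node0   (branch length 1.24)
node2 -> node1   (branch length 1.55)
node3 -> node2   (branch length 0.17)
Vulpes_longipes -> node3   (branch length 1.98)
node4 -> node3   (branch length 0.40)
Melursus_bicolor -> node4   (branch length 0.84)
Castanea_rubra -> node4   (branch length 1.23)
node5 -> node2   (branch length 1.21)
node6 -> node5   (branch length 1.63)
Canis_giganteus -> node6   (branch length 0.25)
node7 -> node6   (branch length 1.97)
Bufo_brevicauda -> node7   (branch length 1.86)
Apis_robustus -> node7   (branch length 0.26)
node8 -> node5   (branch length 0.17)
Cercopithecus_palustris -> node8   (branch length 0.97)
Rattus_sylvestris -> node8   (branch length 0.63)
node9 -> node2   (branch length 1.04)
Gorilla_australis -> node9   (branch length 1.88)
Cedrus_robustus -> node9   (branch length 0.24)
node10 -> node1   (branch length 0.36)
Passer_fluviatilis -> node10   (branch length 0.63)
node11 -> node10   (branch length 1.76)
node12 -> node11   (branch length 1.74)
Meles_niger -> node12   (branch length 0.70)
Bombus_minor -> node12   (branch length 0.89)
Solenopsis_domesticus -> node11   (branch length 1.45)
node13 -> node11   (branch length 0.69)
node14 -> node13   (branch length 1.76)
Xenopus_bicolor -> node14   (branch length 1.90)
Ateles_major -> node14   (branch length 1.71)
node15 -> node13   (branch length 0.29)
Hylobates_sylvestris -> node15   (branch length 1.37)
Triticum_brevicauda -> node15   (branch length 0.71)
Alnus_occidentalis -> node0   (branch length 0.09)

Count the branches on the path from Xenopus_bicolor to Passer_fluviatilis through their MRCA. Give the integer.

5

The MRCA of Xenopus_bicolor and Passer_fluviatilis is the node subtending (Passer_fluviatilis,((Meles_niger,Bombus_minor),Solenopsis_domesticus,((Xenopus_bicolor,Ateles_major),(Hylobates_sylvestris,Triticum_brevicauda)))).
From Xenopus_bicolor up to that node: 4 branches. From Passer_fluviatilis up to the same node: 1 branch. Total: 4 + 1 = 5.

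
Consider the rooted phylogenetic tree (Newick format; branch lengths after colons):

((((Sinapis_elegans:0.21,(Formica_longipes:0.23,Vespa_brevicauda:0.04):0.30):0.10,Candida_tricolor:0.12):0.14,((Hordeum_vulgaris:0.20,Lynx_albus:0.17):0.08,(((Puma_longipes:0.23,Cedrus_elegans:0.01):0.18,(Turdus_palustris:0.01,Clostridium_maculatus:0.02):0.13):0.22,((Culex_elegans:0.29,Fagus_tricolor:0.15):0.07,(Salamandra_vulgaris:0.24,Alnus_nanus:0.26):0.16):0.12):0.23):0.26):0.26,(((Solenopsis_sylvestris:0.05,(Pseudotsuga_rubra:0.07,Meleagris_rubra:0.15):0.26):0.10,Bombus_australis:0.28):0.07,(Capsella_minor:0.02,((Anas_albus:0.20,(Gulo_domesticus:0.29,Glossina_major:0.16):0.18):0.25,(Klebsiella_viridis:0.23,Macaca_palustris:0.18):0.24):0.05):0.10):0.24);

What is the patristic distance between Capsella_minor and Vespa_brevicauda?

The path runs Capsella_minor → … → MRCA → … → Vespa_brevicauda; the MRCA is the root of the tree.
Branch lengths along that path: 0.02 + 0.10 + 0.24 + 0.26 + 0.14 + 0.10 + 0.30 + 0.04 = 1.20.

1.20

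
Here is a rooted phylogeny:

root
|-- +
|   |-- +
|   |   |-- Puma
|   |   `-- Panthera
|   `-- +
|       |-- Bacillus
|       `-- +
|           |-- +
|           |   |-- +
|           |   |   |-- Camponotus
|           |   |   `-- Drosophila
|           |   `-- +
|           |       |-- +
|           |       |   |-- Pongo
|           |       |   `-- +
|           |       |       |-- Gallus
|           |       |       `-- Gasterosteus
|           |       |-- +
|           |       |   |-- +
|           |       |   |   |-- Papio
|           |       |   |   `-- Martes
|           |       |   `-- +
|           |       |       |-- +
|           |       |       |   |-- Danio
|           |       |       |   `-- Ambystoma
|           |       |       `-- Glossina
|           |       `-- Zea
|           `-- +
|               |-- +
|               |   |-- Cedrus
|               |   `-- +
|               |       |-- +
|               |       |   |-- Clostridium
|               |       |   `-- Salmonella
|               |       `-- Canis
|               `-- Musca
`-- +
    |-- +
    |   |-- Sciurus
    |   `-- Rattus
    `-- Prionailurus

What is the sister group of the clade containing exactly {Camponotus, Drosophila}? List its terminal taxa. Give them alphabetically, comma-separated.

Ambystoma, Danio, Gallus, Gasterosteus, Glossina, Martes, Papio, Pongo, Zea

The clade containing exactly {Camponotus, Drosophila} attaches to the tree at the node subtending ((Camponotus,Drosophila),((Pongo,(Gallus,Gasterosteus)),((Papio,Martes),((Danio,Ambystoma),Glossina)),Zea)).
The other lineage descending from that same node — the sister group — is ((Pongo,(Gallus,Gasterosteus)),((Papio,Martes),((Danio,Ambystoma),Glossina)),Zea); its 9 tips in alphabetical order are the answer.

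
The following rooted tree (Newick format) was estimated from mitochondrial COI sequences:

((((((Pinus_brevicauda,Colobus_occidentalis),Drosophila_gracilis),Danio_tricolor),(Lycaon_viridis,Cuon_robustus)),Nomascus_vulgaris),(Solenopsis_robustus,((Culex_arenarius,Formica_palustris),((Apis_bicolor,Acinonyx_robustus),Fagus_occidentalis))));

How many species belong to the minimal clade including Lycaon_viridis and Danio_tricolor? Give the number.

6

The MRCA of Lycaon_viridis and Danio_tricolor is the node subtending ((((Pinus_brevicauda,Colobus_occidentalis),Drosophila_gracilis),Danio_tricolor),(Lycaon_viridis,Cuon_robustus)).
That clade contains 6 terminal taxa: Colobus_occidentalis, Cuon_robustus, Danio_tricolor, Drosophila_gracilis, Lycaon_viridis, Pinus_brevicauda.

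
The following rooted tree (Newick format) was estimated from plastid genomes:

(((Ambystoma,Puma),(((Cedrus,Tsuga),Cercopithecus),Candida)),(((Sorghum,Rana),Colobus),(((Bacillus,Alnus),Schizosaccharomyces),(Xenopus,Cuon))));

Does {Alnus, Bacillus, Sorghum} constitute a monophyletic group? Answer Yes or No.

The MRCA of the listed taxa subtends (((Sorghum,Rana),Colobus),(((Bacillus,Alnus),Schizosaccharomyces),(Xenopus,Cuon))).
That clade also contains Colobus, Cuon, Rana, Schizosaccharomyces, Xenopus, which are not in the proposed group, so the group is not monophyletic.

No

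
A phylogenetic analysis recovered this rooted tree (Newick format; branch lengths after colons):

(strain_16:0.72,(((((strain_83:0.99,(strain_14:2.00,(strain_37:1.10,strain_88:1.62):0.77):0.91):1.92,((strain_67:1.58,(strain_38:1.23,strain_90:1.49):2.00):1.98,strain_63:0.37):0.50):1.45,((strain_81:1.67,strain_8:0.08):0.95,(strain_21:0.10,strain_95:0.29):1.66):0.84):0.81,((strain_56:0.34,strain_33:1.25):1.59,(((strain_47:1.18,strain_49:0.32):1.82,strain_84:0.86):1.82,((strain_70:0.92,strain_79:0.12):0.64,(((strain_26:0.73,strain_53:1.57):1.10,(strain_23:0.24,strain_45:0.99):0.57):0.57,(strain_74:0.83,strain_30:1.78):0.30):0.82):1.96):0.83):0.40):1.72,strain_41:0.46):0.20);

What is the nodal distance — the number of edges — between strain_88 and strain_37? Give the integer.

2

The MRCA of strain_88 and strain_37 is the node subtending (strain_37,strain_88).
From strain_88 up to that node: 1 branch. From strain_37 up to the same node: 1 branch. Total: 1 + 1 = 2.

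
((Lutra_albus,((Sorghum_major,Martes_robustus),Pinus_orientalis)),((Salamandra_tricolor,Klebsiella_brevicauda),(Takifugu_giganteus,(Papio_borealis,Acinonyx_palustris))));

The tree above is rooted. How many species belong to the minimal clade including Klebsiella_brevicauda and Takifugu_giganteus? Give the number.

The MRCA of Klebsiella_brevicauda and Takifugu_giganteus is the node subtending ((Salamandra_tricolor,Klebsiella_brevicauda),(Takifugu_giganteus,(Papio_borealis,Acinonyx_palustris))).
That clade contains 5 terminal taxa: Acinonyx_palustris, Klebsiella_brevicauda, Papio_borealis, Salamandra_tricolor, Takifugu_giganteus.

5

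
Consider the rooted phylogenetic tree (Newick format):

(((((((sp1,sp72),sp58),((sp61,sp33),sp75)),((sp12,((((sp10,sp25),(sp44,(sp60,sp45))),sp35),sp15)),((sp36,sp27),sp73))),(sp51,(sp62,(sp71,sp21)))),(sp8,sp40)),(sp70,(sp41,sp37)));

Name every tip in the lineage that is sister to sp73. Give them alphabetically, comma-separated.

sp73 attaches to the tree at the node subtending ((sp36,sp27),sp73).
The other lineage descending from that same node — the sister group — is (sp36,sp27); its 2 tips in alphabetical order are the answer.

sp27, sp36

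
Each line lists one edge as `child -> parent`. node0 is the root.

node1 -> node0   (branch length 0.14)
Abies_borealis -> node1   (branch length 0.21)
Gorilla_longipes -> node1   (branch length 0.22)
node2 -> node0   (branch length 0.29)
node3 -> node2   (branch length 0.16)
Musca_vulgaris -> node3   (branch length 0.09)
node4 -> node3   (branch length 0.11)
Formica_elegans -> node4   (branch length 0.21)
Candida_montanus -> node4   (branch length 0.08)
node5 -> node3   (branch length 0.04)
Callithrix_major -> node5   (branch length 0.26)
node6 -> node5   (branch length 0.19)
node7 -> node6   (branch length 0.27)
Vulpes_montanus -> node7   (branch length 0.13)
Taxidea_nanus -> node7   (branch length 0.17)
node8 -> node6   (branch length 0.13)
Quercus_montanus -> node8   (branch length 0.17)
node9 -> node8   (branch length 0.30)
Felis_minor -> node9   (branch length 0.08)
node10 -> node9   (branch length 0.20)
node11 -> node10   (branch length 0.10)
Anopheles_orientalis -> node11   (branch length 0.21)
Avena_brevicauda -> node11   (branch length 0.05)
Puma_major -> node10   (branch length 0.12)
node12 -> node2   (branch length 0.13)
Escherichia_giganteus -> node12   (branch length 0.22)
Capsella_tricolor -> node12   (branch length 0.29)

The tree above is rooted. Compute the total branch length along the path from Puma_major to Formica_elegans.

The path runs Puma_major → … → MRCA → … → Formica_elegans; the MRCA is the node subtending (Musca_vulgaris,(Formica_elegans,Candida_montanus),(Callithrix_major,((Vulpes_montanus,Taxidea_nanus),(Quercus_montanus,(Felis_minor,((Anopheles_orientalis,Avena_brevicauda),Puma_major)))))).
Branch lengths along that path: 0.12 + 0.20 + 0.30 + 0.13 + 0.19 + 0.04 + 0.11 + 0.21 = 1.30.

1.30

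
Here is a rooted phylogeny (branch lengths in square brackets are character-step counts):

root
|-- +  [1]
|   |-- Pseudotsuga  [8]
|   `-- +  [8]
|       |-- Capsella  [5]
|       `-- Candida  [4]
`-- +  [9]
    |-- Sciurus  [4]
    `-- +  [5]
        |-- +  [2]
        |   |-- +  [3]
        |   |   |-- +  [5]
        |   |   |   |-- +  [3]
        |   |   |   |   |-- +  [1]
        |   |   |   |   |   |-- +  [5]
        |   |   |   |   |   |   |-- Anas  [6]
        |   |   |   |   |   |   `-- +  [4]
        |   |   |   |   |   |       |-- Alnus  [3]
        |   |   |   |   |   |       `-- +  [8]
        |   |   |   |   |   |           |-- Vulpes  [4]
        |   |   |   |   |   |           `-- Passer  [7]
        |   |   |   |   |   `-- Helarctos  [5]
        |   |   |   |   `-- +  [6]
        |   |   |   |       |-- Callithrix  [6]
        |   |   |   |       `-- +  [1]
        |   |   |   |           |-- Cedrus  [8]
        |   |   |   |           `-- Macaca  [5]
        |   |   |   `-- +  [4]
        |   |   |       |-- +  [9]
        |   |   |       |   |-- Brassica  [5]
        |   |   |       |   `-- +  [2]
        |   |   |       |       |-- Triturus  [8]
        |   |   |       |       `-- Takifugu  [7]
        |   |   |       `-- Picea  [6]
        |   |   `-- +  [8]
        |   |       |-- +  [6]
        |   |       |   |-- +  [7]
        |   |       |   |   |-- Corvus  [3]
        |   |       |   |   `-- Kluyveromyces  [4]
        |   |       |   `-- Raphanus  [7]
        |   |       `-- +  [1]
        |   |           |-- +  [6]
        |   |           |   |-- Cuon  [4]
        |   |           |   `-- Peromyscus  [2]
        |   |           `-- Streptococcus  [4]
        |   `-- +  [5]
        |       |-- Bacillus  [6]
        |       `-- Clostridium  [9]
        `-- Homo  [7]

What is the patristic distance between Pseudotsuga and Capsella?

21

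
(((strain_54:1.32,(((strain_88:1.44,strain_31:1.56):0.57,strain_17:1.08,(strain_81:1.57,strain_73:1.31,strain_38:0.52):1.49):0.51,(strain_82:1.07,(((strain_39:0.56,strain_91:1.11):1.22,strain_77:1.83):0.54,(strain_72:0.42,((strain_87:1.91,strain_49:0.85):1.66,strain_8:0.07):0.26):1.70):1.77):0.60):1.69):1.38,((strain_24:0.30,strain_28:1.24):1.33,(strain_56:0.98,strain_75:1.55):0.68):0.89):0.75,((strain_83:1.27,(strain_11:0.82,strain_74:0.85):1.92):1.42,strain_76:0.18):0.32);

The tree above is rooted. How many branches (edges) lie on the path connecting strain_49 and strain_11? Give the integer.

The MRCA of strain_49 and strain_11 is the root of the tree.
From strain_49 up to that node: 9 branches. From strain_11 up to the same node: 4 branches. Total: 9 + 4 = 13.

13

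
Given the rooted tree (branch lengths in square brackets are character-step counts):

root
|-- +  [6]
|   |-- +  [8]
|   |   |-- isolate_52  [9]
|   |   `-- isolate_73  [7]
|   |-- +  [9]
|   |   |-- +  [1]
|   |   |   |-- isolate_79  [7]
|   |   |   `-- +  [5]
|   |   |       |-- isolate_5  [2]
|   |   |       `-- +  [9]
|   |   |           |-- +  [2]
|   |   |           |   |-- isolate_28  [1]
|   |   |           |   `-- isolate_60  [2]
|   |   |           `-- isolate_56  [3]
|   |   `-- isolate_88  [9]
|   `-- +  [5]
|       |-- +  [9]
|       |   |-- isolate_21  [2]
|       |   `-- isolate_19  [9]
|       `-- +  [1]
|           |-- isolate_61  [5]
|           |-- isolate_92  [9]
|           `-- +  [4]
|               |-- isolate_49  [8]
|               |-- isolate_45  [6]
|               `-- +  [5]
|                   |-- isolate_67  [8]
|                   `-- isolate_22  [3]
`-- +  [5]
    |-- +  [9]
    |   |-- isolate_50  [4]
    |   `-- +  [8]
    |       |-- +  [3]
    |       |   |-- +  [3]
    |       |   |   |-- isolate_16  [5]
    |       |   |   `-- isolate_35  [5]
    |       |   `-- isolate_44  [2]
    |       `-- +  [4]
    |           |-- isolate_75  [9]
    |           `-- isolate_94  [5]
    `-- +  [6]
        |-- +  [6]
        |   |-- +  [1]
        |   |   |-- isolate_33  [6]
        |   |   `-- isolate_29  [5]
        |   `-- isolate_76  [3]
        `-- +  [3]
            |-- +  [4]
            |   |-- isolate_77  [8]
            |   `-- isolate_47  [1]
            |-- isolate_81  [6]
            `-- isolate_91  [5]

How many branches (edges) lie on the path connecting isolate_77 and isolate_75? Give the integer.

The MRCA of isolate_77 and isolate_75 is the node subtending ((isolate_50,(((isolate_16,isolate_35),isolate_44),(isolate_75,isolate_94))),(((isolate_33,isolate_29),isolate_76),((isolate_77,isolate_47),isolate_81,isolate_91))).
From isolate_77 up to that node: 4 branches. From isolate_75 up to the same node: 4 branches. Total: 4 + 4 = 8.

8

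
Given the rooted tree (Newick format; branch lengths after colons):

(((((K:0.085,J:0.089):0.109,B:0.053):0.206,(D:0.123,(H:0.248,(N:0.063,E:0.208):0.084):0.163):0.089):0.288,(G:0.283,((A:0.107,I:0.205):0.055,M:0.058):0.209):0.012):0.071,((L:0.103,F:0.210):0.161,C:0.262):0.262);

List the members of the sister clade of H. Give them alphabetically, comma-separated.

E, N

H attaches to the tree at the node subtending (H,(N,E)).
The other lineage descending from that same node — the sister group — is (N,E); its 2 tips in alphabetical order are the answer.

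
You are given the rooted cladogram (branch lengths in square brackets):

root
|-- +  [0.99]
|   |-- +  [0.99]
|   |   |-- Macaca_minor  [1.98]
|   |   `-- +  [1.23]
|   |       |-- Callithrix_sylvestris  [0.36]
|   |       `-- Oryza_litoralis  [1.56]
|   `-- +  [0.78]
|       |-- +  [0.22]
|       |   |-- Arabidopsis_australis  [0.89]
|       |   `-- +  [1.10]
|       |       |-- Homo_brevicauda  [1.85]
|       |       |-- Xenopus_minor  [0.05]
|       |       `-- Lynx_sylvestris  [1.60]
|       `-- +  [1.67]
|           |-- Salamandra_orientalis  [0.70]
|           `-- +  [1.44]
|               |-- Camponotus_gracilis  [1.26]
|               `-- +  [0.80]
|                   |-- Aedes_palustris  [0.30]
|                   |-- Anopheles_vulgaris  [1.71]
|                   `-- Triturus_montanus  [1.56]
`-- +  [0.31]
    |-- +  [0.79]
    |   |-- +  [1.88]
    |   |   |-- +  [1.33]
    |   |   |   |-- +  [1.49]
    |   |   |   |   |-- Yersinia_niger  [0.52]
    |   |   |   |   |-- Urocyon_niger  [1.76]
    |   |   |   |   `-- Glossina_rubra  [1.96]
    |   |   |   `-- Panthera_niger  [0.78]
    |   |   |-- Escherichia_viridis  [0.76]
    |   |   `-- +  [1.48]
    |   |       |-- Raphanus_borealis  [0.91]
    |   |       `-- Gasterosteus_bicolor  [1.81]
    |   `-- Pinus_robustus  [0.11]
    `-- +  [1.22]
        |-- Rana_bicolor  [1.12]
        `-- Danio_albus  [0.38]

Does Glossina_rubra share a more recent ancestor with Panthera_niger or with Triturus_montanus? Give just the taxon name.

The MRCA of Glossina_rubra and Panthera_niger subtends ((Yersinia_niger,Urocyon_niger,Glossina_rubra),Panthera_niger) (4 taxa).
The MRCA of Glossina_rubra and Triturus_montanus is the root, subtending the entire tree (22 taxa).
The first is nested inside the second, so Glossina_rubra shares a more recent common ancestor with Panthera_niger.

Panthera_niger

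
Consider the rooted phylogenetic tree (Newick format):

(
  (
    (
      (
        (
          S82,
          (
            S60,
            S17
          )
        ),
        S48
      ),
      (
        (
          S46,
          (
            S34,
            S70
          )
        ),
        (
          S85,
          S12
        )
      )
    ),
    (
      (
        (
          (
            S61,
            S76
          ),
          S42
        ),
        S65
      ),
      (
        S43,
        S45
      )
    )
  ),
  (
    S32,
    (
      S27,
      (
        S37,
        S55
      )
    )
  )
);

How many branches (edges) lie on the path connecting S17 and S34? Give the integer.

8

The MRCA of S17 and S34 is the node subtending (((S82,(S60,S17)),S48),((S46,(S34,S70)),(S85,S12))).
From S17 up to that node: 4 branches. From S34 up to the same node: 4 branches. Total: 4 + 4 = 8.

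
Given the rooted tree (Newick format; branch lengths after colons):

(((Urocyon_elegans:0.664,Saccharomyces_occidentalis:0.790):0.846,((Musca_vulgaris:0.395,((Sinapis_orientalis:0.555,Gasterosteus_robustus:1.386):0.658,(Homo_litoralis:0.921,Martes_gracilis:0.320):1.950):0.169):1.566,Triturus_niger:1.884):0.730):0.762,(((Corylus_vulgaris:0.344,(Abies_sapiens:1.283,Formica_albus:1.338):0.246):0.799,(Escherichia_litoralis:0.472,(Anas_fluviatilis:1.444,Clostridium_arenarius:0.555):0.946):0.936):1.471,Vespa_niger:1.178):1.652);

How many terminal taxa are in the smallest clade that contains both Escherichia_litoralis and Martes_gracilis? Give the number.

15

The MRCA of Escherichia_litoralis and Martes_gracilis is the root, so the clade is the entire tree.
That clade contains 15 terminal taxa: Abies_sapiens, Anas_fluviatilis, Clostridium_arenarius, Corylus_vulgaris, Escherichia_litoralis, Formica_albus, Gasterosteus_robustus, Homo_litoralis, Martes_gracilis, Musca_vulgaris, Saccharomyces_occidentalis, Sinapis_orientalis, Triturus_niger, Urocyon_elegans, Vespa_niger.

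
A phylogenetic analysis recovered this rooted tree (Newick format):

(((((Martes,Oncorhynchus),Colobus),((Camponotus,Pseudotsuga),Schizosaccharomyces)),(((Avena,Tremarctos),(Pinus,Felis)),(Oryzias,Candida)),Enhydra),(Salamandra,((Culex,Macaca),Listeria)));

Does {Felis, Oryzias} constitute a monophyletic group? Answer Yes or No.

No

The MRCA of the listed taxa subtends (((Avena,Tremarctos),(Pinus,Felis)),(Oryzias,Candida)).
That clade also contains Avena, Candida, Pinus, Tremarctos, which are not in the proposed group, so the group is not monophyletic.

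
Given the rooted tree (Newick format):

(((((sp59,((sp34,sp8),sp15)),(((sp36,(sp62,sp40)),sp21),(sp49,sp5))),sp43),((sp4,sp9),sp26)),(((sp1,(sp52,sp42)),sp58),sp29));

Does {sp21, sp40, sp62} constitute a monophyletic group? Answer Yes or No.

No

The MRCA of the listed taxa subtends ((sp36,(sp62,sp40)),sp21).
That clade also contains sp36, which is not in the proposed group, so the group is not monophyletic.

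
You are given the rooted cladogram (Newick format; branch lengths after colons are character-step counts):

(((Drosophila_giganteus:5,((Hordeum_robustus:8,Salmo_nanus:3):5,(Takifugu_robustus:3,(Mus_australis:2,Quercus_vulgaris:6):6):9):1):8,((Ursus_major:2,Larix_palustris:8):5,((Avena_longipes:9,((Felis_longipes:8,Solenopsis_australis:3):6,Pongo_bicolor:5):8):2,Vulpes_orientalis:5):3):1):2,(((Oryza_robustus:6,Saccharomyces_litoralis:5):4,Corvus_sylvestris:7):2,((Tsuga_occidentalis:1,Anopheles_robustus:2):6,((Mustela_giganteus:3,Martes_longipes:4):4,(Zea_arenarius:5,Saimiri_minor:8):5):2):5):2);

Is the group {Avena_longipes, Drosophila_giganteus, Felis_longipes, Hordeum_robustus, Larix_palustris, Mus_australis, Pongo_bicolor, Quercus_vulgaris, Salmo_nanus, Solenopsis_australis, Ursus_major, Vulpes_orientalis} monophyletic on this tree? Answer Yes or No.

The MRCA of the listed taxa subtends ((Drosophila_giganteus,((Hordeum_robustus,Salmo_nanus),(Takifugu_robustus,(Mus_australis,Quercus_vulgaris)))),((Ursus_major,Larix_palustris),((Avena_longipes,((Felis_longipes,Solenopsis_australis),Pongo_bicolor)),Vulpes_orientalis))).
That clade also contains Takifugu_robustus, which is not in the proposed group, so the group is not monophyletic.

No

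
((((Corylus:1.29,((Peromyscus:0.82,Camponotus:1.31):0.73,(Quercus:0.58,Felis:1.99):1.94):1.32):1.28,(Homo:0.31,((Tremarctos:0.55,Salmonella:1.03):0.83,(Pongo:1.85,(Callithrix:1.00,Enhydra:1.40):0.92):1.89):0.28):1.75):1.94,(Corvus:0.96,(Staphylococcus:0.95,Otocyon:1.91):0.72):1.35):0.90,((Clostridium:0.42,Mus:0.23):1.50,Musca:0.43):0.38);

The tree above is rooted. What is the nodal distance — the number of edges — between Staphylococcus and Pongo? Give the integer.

The MRCA of Staphylococcus and Pongo is the node subtending (((Corylus,((Peromyscus,Camponotus),(Quercus,Felis))),(Homo,((Tremarctos,Salmonella),(Pongo,(Callithrix,Enhydra))))),(Corvus,(Staphylococcus,Otocyon))).
From Staphylococcus up to that node: 3 branches. From Pongo up to the same node: 5 branches. Total: 3 + 5 = 8.

8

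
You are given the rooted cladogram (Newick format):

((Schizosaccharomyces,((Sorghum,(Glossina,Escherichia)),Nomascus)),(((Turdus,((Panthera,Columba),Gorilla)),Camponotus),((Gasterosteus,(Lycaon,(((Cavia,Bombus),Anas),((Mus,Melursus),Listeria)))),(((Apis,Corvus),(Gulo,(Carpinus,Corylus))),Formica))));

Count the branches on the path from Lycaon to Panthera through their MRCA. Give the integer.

The MRCA of Lycaon and Panthera is the node subtending (((Turdus,((Panthera,Columba),Gorilla)),Camponotus),((Gasterosteus,(Lycaon,(((Cavia,Bombus),Anas),((Mus,Melursus),Listeria)))),(((Apis,Corvus),(Gulo,(Carpinus,Corylus))),Formica))).
From Lycaon up to that node: 4 branches. From Panthera up to the same node: 5 branches. Total: 4 + 5 = 9.

9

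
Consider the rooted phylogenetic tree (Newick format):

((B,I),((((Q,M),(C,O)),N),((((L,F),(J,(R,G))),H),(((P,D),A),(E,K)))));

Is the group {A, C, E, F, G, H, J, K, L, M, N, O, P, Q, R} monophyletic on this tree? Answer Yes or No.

No

The MRCA of the listed taxa subtends ((((Q,M),(C,O)),N),((((L,F),(J,(R,G))),H),(((P,D),A),(E,K)))).
That clade also contains D, which is not in the proposed group, so the group is not monophyletic.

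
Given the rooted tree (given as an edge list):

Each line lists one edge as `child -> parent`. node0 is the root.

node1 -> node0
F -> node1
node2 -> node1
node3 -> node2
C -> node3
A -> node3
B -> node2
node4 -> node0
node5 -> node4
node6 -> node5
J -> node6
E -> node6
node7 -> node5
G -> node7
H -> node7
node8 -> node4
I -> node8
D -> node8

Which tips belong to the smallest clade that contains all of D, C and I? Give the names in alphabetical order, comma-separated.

Tracing D: it sits inside (I,D).
Tracing C: it sits inside (C,A).
Tracing I: it sits inside (I,D).
The smallest clade enclosing all 3 is the whole tree (their MRCA is the root), so the answer is all 10 tips in alphabetical order.

A, B, C, D, E, F, G, H, I, J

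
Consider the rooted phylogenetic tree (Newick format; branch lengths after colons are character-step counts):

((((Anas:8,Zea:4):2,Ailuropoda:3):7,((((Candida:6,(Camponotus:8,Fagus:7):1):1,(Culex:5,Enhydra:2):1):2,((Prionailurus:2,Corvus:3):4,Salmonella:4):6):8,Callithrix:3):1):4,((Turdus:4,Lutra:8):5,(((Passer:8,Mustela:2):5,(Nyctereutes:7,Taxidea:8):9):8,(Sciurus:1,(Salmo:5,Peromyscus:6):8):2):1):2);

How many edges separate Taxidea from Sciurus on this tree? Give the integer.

The MRCA of Taxidea and Sciurus is the node subtending (((Passer,Mustela),(Nyctereutes,Taxidea)),(Sciurus,(Salmo,Peromyscus))).
From Taxidea up to that node: 3 branches. From Sciurus up to the same node: 2 branches. Total: 3 + 2 = 5.

5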